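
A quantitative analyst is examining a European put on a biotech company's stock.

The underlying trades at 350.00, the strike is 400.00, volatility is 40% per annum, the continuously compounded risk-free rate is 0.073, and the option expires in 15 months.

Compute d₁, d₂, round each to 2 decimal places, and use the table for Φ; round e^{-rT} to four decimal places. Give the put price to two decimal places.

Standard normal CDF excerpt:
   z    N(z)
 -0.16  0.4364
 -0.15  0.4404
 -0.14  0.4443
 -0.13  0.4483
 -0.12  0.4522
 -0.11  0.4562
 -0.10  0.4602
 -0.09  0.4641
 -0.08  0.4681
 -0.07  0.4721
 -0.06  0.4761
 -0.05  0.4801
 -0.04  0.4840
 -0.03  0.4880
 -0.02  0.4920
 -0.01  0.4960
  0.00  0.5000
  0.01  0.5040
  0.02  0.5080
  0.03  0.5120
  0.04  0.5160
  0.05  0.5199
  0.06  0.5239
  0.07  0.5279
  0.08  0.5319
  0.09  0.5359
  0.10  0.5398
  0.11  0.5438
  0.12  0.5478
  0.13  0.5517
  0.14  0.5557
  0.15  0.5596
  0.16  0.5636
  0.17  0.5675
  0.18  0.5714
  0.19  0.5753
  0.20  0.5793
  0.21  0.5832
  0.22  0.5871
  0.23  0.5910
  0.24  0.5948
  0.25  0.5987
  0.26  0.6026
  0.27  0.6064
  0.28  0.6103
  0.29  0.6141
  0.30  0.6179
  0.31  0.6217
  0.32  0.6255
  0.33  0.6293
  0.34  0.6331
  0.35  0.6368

σ√T = 0.4 × 1.1180 = 0.4472
d₁ = [ln(350/400) + (0.073 + ½·0.4²)·1.25] / (σ√T) = (-0.1335 + 0.1913) / 0.4472 = 0.1291 ≈ 0.13
d₂ = 0.1291 − 0.4472 = -0.3182 ≈ -0.32
e^(−rT) = e^(−0.073·1.25) = 0.9128
N(−d₂) = N(0.32) = 0.6255;  N(−d₁) = N(-0.13) = 0.4483
P = 400·0.9128·0.6255 − 350·0.4483 = 228.3826 − 156.9050 = 71.4776

71.48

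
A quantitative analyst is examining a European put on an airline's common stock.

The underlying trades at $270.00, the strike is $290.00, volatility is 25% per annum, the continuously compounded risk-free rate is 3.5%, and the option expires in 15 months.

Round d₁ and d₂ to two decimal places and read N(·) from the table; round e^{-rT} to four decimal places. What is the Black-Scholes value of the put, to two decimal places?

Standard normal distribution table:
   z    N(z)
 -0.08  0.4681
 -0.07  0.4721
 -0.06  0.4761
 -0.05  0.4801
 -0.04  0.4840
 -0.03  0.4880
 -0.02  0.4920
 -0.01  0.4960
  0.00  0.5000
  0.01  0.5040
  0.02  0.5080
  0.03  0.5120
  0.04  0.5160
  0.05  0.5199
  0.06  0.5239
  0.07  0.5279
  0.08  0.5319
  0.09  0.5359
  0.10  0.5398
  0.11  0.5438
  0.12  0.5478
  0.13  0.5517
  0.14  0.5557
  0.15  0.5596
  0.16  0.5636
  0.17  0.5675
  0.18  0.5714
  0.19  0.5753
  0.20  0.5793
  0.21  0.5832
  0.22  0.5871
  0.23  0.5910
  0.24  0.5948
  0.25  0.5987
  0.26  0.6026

σ√T = 0.25·√1.25 = 0.2795
d₁ = [ln(270/290) + (0.035 + ½·0.25²)·1.25] / (σ√T) = (-0.0715 + 0.0828) / 0.2795 = 0.0406 ⇒ 0.04
d₂ = 0.0406 − 0.2795 = -0.2389 ⇒ -0.24
e^(−rT) = e^(−0.035·1.25) = 0.9572
N(−d₂) = N(0.24) = 0.5948;  N(−d₁) = N(-0.04) = 0.4840
P = 290·0.9572·0.5948 − 270·0.4840 = 165.1093 − 130.6800 = 34.4293

$34.43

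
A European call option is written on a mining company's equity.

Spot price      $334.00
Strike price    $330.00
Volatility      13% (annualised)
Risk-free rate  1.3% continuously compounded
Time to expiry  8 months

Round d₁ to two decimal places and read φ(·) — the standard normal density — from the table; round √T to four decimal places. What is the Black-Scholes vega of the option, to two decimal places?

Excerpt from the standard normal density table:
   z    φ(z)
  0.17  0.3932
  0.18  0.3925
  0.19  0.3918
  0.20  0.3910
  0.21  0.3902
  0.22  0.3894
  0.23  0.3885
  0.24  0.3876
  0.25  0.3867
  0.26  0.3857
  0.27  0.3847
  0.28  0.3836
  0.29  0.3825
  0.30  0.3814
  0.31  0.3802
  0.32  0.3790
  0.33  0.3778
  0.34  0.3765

σ√T = 0.13·√0.6667 = 0.1061
d₁ = [ln(334/330) + (0.013 + ½·0.13²)·0.6667] / (σ√T) = (0.0120 + 0.0143) / 0.1061 = 0.2482 which rounds to 0.25
√T = √0.6667 = 0.8165
φ(d₁) = φ(0.25) = 0.3867
vega = S·φ(d₁)·√T = 334·0.3867·0.8165 = 105.4573

105.46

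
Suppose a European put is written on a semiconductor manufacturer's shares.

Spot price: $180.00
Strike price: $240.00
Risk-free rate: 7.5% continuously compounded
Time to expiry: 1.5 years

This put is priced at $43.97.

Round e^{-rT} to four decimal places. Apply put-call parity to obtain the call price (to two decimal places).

$9.51

exp(−rT) = exp(−0.075·1.5) = 0.8936
Put-call parity: C − P = S − K·e^(−rT) = 180 − 240·0.8936 = 180 − 214.4640 = -34.4640
C = P + (C − P) = 43.97 + (-34.4640) = 9.5060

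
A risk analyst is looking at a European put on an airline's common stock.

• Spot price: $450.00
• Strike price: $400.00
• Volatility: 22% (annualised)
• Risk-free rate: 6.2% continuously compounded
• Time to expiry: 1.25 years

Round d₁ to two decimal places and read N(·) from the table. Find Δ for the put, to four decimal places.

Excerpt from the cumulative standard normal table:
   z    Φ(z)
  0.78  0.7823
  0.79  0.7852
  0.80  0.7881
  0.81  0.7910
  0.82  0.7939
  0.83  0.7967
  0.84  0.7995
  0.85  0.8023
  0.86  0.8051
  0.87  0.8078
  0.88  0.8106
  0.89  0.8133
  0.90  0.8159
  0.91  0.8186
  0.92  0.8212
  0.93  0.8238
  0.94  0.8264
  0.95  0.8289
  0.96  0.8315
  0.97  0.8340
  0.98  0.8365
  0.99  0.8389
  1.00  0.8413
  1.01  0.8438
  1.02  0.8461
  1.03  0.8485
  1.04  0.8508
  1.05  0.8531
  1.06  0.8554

σ√T = 0.22 × 1.1180 = 0.2460
ln(S/K) + (r + σ²/2)T = ln(450/400) + (0.062 + 0.22²/2)·1.25 = 0.1178 + 0.1077 = 0.2255
d₁ = 0.2255 / 0.2460 = 0.9169 → 0.92
N(d₁) = N(0.92) = 0.8212
Δ_put = N(d₁) − 1 = 0.8212 − 1 = -0.1788

-0.1788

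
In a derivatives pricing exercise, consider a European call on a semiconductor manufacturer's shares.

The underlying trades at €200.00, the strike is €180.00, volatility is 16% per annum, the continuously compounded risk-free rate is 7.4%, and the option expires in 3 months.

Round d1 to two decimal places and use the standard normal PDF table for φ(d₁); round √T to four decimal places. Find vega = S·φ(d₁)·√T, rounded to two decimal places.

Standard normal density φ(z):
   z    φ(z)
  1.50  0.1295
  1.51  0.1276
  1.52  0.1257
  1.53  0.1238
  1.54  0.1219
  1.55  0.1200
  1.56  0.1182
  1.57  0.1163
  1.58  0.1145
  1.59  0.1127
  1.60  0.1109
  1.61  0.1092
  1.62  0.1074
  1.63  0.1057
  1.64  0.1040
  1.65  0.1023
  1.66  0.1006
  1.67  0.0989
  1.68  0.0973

11.27

σ√T = 0.16 × 0.5000 = 0.0800
d₁ = [ln(200/180) + (0.074 + 0.16²/2)·0.25] / 0.0800 = [0.1054 + 0.0217] / 0.0800 = 1.5883 → 1.59
√T = √0.25 = 0.5000
φ(d₁) = φ(1.59) = 0.1127
vega = S·φ(d₁)·√T = 200·0.1127·0.5000 = 11.2700
(Vega is the same for a European call and put with the same parameters.)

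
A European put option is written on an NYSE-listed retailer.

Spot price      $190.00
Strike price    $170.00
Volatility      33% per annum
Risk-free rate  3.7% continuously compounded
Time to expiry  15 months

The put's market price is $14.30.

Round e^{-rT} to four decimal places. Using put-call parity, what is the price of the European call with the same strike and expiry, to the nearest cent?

exp(−rT) = exp(−0.037·1.25) = 0.9548
Put-call parity: C − P = S − K·e^(−rT) = 190 − 170·0.9548 = 190 − 162.3160 = 27.6840
C = P + (C − P) = 14.30 + (27.6840) = 41.9840

$41.98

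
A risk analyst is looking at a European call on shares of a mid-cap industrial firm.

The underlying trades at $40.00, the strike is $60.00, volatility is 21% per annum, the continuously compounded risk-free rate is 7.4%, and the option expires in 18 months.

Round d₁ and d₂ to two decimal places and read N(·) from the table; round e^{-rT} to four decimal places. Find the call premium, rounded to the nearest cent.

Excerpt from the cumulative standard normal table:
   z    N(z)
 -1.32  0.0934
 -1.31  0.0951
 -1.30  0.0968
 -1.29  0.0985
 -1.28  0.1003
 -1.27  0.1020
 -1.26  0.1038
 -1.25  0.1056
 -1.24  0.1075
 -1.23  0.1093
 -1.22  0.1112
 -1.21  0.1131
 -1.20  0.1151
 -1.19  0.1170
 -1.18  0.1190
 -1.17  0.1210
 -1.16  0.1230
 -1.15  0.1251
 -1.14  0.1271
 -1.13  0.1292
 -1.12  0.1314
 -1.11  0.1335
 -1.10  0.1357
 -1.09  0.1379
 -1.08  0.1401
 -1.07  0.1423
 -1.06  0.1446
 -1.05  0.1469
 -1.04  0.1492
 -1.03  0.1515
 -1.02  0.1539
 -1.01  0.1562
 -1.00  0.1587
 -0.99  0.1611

$0.68

σ√T = 0.21·√1.5 = 0.2572
d₁ = [ln(40/60) + (0.074 + ½·0.21²)·1.5] / (σ√T) = (-0.4055 + 0.1441) / 0.2572 = -1.0163 → -1.02
d₂ = -1.0163 − 0.2572 = -1.2735 → -1.27
e^(−rT) = e^(−0.074·1.5) = 0.8949
C = 40·N(-1.02) − 60·0.8949·N(-1.27) = 40·0.1539 − 60·0.8949·0.1020 = 6.1560 − 5.4768 = 0.6792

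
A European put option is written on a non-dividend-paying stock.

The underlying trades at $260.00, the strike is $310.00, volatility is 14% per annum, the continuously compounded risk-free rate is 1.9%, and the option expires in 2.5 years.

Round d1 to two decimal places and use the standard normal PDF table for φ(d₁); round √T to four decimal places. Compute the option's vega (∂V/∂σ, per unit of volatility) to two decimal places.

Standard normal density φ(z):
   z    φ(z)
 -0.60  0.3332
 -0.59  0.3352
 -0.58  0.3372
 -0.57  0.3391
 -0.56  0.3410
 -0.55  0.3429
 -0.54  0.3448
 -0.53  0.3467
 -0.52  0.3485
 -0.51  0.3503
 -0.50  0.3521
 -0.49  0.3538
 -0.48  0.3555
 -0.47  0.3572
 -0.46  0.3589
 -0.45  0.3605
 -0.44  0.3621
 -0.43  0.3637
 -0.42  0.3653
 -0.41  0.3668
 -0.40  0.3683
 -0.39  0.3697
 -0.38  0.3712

σ√T = 0.14 × 1.5811 = 0.2214
d₁ = [ln(260/310) + (0.019 + ½·0.14²)·2.5] / (σ√T) = (-0.1759 + 0.0720) / 0.2214 = -0.4693 ≈ -0.47
√T = √2.5 = 1.5811
φ(d₁) = φ(-0.47) = 0.3572
vega = S·φ(d₁)·√T = 260·0.3572·1.5811 = 146.8399

146.84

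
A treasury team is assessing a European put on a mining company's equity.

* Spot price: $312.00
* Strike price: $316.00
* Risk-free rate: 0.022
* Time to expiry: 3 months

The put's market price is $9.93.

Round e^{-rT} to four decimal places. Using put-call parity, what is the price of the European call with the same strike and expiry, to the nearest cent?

$7.67

e^(−rT) = e^(−0.022·0.25) = 0.9945
Put-call parity: C − P = S − K·e^(−rT) = 312 − 316·0.9945 = 312 − 314.2620 = -2.2620
C = P + (C − P) = 9.93 + (-2.2620) = 7.6680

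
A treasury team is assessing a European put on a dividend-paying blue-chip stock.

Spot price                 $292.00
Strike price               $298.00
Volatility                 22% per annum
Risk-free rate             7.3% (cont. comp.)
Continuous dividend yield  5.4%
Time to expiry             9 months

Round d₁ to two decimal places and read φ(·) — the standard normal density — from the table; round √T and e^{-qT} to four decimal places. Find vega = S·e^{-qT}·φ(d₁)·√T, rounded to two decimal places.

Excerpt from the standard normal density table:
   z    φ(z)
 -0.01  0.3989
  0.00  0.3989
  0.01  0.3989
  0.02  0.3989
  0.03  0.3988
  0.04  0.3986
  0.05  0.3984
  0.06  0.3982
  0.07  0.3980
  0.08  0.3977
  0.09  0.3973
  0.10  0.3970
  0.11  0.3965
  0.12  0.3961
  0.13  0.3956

σ√T = 0.22·√0.75 = 0.1905
d₁ = [ln(292/298) + (0.073 − 0.054 + ½·0.22²)·0.75] / (σ√T) = (-0.0203 + 0.0324) / 0.1905 = 0.0633 which rounds to 0.06
√T = √0.75 = 0.8660
φ(d₁) = φ(0.06) = 0.3982
exp(−qT) = exp(−0.054·0.75) = 0.9603
vega = S·exp(−qT)·φ(d₁)·√T = 292·0.9603·0.3982·0.8660 = 96.6961

96.70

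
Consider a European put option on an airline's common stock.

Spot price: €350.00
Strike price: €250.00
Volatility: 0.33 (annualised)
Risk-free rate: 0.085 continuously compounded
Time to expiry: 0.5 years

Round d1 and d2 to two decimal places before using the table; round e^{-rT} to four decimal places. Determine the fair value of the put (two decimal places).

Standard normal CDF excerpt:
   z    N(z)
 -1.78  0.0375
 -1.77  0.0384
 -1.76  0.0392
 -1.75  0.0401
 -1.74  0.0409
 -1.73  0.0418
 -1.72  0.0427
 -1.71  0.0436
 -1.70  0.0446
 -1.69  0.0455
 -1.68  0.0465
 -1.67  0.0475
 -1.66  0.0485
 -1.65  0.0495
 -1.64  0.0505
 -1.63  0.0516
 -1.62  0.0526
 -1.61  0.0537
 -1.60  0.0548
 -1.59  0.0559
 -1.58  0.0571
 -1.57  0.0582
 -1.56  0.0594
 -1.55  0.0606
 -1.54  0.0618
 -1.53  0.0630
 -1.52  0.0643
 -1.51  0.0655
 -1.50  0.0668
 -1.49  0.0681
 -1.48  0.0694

σ√T = 0.33·√0.5 = 0.2333
d₁ = [ln(350/250) + (0.085 + 0.33²/2)·0.5] / 0.2333 = [0.3365 + 0.0697] / 0.2333 = 1.7408 which rounds to 1.74
d₂ = d₁ − σ√T = 1.7408 − 0.2333 = 1.5074 which rounds to 1.51
e^(−rT) = e^(−0.085·0.5) = 0.9584
P = 250·0.9584·N(-1.51) − 350·N(-1.74) = 250·0.9584·0.0655 − 350·0.0409 = 15.6938 − 14.3150 = 1.3788

€1.38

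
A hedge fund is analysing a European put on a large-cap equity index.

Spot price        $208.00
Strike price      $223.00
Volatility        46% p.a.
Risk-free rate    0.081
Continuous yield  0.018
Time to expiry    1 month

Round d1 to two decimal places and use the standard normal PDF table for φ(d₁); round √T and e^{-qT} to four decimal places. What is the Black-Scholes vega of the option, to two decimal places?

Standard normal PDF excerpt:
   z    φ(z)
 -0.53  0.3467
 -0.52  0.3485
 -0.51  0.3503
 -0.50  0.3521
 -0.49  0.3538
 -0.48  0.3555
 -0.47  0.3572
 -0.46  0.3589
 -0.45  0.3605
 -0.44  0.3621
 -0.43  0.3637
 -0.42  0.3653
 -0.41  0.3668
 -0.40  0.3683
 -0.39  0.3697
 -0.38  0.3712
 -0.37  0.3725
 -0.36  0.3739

σ√T = 0.46 × 0.2887 = 0.1328
d₁ = [ln(208/223) + (0.081 − 0.018 + 0.46²/2)·0.08333] / 0.1328 = [-0.0696 + 0.0141] / 0.1328 = -0.4185 → -0.42
√T = √0.08333 = 0.2887
φ(d₁) = φ(-0.42) = 0.3653
exp(−qT) = exp(−0.018·0.08333) = 0.9985
vega = S·exp(−qT)·φ(d₁)·√T = 208·0.9985·0.3653·0.2887 = 21.9032
(Vega is the same for a European call and put with the same parameters.)

21.90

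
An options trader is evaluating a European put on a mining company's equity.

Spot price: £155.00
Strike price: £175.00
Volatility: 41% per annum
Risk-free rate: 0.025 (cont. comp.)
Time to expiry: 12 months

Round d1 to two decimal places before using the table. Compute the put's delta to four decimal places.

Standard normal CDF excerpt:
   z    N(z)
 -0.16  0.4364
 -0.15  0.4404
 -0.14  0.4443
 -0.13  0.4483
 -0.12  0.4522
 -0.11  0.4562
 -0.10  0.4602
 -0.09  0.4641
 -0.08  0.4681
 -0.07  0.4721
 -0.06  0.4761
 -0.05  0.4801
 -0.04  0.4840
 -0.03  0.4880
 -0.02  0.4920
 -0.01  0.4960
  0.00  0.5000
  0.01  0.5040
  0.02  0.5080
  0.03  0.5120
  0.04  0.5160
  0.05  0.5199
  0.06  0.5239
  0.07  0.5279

σ√T = 0.41·√1 = 0.4100
ln(S/K) + (r + σ²/2)T = ln(155/175) + (0.025 + 0.41²/2)·1 = -0.1214 + 0.1090 = -0.0123
d₁ = -0.0123 / 0.4100 = -0.0300 which rounds to -0.03
N(d₁) = N(-0.03) = 0.4880
Δ_put = N(d₁) − 1 = 0.4880 − 1 = -0.5120

-0.5120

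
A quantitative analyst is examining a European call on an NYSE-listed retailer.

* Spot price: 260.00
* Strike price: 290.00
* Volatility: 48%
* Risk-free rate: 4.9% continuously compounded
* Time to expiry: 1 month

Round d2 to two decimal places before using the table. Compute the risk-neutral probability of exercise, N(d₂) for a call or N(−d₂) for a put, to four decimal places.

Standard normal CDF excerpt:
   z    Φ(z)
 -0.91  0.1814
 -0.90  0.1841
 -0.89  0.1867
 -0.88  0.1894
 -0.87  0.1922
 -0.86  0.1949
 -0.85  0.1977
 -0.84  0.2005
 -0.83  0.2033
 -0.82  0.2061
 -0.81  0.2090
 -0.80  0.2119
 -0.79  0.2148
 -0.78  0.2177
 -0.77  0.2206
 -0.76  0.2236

T = 0.08333;  σ√T = 0.1386
d₁ = [ln(260/290) + (0.049 + ½·0.48²)·0.08333] / (σ√T) = (-0.1092 + 0.0137) / 0.1386 = -0.6893 → -0.69
d₂ = -0.6893 − 0.1386 = -0.8279 → -0.83
Risk-neutral Pr[S_T > K] = N(d₂) = N(-0.83) = 0.2033

0.2033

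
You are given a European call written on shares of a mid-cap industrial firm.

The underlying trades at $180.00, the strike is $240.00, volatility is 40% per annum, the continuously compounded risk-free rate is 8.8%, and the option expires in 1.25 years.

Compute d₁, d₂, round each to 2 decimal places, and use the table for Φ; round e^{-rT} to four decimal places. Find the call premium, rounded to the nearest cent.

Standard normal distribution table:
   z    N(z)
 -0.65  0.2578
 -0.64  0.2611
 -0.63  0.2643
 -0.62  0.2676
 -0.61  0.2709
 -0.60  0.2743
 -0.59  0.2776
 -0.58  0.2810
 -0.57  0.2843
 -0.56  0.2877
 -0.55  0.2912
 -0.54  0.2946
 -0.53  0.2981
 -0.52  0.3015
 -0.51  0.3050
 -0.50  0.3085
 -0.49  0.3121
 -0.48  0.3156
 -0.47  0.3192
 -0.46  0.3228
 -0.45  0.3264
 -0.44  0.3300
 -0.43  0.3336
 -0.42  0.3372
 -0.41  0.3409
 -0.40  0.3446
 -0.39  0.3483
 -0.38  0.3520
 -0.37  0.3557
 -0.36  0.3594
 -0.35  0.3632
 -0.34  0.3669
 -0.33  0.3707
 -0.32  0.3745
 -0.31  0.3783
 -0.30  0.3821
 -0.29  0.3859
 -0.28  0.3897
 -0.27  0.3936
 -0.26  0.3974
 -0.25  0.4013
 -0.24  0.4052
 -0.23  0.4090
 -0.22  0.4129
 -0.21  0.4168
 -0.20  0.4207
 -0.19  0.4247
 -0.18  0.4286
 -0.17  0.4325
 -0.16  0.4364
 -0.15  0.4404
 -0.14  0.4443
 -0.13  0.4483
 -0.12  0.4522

$20.32

σ√T = 0.4·√1.25 = 0.4472
d₁ = [ln(180/240) + (0.088 + 0.4²/2)·1.25] / 0.4472 = [-0.2877 + 0.2100] / 0.4472 = -0.1737 ⇒ -0.17
d₂ = d₁ − σ√T = -0.1737 − 0.4472 = -0.6209 ⇒ -0.62
e^(−rT) = e^(−0.088·1.25) = 0.8958
C = 180·N(-0.17) − 240·0.8958·N(-0.62) = 180·0.4325 − 240·0.8958·0.2676 = 77.8500 − 57.5319 = 20.3181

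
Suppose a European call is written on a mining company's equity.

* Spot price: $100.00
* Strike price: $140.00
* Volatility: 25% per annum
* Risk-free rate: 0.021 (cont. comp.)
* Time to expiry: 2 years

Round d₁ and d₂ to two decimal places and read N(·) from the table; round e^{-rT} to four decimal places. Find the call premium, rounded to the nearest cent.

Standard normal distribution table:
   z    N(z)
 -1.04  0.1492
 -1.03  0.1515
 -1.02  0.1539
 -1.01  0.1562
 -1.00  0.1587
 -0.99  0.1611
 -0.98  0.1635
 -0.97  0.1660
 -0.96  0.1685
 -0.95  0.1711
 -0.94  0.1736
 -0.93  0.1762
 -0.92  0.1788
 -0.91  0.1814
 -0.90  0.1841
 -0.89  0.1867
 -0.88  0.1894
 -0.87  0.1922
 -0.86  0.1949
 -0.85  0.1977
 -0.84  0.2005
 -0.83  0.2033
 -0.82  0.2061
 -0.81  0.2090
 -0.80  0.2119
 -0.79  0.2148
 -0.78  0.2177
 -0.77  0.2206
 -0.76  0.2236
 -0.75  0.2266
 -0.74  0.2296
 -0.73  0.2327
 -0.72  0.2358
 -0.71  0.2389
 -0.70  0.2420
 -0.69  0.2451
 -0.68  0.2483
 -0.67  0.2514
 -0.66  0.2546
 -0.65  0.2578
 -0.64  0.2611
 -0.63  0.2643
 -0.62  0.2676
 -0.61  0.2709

σ√T = 0.25·√2 = 0.3536
d₁ = [ln(100/140) + (0.021 + 0.25²/2)·2] / 0.3536 = [-0.3365 + 0.1045] / 0.3536 = -0.6561 ⇒ -0.66
d₂ = d₁ − σ√T = -0.6561 − 0.3536 = -1.0097 ⇒ -1.01
e^(−rT) = e^(−0.021·2) = 0.9589
C = 100·N(-0.66) − 140·0.9589·N(-1.01) = 100·0.2546 − 140·0.9589·0.1562 = 25.4600 − 20.9692 = 4.4908

$4.49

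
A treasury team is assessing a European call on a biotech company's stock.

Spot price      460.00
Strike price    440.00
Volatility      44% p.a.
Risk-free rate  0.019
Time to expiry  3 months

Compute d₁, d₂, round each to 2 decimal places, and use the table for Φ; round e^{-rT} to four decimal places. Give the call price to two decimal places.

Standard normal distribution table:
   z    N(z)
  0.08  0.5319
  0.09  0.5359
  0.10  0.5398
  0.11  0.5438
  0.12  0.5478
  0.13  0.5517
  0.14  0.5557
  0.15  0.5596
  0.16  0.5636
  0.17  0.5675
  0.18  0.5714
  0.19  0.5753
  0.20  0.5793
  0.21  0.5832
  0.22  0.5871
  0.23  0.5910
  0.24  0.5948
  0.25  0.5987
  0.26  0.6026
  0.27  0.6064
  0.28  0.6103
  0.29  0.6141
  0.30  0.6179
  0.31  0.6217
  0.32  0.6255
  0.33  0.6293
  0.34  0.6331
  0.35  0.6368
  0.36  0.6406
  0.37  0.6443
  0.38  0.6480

T = 0.25;  σ√T = 0.2200
d₁ = [ln(460/440) + (0.019 + ½·0.44²)·0.25] / (σ√T) = (0.0445 + 0.0290) / 0.2200 = 0.3336 ≈ 0.33
d₂ = 0.3336 − 0.2200 = 0.1136 ≈ 0.11
exp(−rT) = exp(−0.019·0.25) = 0.9953
N(d₁) = N(0.33) = 0.6293;  N(d₂) = N(0.11) = 0.5438
C = 460·0.6293 − 440·0.9953·0.5438 = 289.4780 − 238.1474 = 51.3306

51.33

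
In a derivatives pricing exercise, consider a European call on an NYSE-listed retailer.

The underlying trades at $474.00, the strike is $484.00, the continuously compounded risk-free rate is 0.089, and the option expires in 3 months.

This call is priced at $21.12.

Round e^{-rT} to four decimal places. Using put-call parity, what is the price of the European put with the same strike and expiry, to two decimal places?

$20.47

e^(−rT) = e^(−0.089·0.25) = 0.9780
Put-call parity: C − P = S − K·e^(−rT) = 474 − 484·0.9780 = 474 − 473.3520 = 0.6480
P = C − (C − P) = 21.12 − (0.6480) = 20.4720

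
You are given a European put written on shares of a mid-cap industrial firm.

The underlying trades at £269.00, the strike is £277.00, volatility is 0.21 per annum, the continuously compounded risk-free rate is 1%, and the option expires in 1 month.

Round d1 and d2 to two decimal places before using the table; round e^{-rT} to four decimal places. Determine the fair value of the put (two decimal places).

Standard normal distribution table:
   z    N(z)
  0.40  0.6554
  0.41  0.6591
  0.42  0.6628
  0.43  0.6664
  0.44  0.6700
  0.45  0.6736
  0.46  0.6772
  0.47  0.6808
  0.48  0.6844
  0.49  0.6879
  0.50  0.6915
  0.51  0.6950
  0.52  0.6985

£11.16

T = 0.08333;  σ√T = 0.0606
ln(S/K) + (r + σ²/2)T = ln(269/277) + (0.01 + 0.21²/2)·0.08333 = -0.0293 + 0.0027 = -0.0266
d₁ = -0.0266 / 0.0606 = -0.4394 → -0.44
d₂ = d₁ − σ√T = -0.4394 − 0.0606 = -0.5000 → -0.50
e^(−rT) = e^(−0.01·0.08333) = 0.9992
N(−d₂) = N(0.50) = 0.6915;  N(−d₁) = N(0.44) = 0.6700
P = 277·0.9992·0.6915 − 269·0.6700 = 191.3923 − 180.2300 = 11.1623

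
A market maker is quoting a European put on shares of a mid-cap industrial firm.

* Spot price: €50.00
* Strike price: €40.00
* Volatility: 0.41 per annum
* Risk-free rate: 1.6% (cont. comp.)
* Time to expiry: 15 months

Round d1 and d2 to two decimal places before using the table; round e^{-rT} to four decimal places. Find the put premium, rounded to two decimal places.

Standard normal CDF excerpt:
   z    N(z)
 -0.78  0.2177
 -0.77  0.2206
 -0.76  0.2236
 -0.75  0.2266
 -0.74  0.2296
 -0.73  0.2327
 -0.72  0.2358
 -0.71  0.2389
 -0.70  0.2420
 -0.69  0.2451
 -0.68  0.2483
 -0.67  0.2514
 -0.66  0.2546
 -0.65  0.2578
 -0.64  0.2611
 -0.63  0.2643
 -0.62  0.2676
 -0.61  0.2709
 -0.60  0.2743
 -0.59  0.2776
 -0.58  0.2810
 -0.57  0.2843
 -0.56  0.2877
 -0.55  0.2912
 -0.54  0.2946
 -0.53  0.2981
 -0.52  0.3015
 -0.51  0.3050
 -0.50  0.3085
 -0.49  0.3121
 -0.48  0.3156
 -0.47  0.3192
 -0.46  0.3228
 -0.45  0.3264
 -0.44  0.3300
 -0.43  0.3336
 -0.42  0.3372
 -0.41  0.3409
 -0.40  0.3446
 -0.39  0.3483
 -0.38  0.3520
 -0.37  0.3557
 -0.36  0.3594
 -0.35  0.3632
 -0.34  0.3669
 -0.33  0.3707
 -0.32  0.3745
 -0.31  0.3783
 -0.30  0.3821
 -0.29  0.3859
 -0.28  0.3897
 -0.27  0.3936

T = 1.25;  σ√T = 0.4584
ln(S/K) + (r + σ²/2)T = ln(50/40) + (0.016 + 0.41²/2)·1.25 = 0.2231 + 0.1251 = 0.3482
d₁ = 0.3482 / 0.4584 = 0.7596 ⇒ 0.76
d₂ = d₁ − σ√T = 0.7596 − 0.4584 = 0.3012 ⇒ 0.30
e^(−rT) = e^(−0.016·1.25) = 0.9802
N(−d₂) = N(-0.30) = 0.3821;  N(−d₁) = N(-0.76) = 0.2236
P = 40·0.9802·0.3821 − 50·0.2236 = 14.9814 − 11.1800 = 3.8014

€3.80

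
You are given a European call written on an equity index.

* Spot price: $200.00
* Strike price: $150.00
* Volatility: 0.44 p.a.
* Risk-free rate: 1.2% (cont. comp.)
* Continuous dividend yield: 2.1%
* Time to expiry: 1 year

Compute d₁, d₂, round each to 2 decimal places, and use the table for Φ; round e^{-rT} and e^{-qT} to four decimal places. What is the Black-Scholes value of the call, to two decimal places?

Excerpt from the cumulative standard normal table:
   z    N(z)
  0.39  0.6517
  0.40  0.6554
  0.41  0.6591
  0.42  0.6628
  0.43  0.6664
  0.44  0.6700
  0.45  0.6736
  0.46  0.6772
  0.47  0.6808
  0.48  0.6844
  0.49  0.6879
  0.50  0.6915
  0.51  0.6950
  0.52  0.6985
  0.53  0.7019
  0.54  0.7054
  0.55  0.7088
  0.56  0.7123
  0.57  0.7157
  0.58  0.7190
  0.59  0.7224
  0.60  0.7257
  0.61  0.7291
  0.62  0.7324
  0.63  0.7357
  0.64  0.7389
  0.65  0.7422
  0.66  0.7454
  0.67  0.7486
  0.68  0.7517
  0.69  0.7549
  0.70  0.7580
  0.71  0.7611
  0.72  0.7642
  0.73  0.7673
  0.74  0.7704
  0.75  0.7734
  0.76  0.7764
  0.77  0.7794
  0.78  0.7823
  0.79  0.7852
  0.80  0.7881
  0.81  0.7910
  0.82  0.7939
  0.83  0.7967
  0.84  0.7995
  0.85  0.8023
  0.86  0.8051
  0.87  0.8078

σ√T = 0.44 × 1.0000 = 0.4400
ln(S/K) + (r − q + σ²/2)T = ln(200/150) + (0.012 − 0.021 + 0.44²/2)·1 = 0.2877 + 0.0878 = 0.3755
d₁ = 0.3755 / 0.4400 = 0.8534 ≈ 0.85
d₂ = d₁ − σ√T = 0.8534 − 0.4400 = 0.4134 ≈ 0.41
e^(−qT) = e^(−0.021·1) = 0.9792;  e^(−rT) = e^(−0.012·1) = 0.9881
C = 200·0.9792·N(0.85) − 150·0.9881·N(0.41) = 200·0.9792·0.8023 − 150·0.9881·0.6591 = 157.1224 − 97.6885 = 59.4339

$59.43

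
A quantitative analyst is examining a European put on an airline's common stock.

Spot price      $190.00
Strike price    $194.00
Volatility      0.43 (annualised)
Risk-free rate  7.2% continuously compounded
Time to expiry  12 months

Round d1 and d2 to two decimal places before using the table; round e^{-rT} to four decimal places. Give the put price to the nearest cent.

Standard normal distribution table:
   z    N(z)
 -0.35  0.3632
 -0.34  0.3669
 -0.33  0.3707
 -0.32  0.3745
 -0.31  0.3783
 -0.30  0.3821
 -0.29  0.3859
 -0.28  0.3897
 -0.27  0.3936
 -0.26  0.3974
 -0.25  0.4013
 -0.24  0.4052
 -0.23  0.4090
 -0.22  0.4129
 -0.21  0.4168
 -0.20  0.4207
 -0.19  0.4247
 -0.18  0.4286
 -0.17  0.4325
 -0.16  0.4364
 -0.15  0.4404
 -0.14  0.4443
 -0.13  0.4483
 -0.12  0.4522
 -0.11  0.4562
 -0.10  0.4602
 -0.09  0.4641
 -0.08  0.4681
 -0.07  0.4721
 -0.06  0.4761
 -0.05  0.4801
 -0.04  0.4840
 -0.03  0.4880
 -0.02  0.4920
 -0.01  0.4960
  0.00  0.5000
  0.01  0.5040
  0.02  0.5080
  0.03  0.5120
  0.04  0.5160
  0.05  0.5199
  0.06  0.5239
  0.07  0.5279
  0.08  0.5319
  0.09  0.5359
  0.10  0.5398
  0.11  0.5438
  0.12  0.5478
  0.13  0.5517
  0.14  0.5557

$27.01

σ√T = 0.43 × 1.0000 = 0.4300
d₁ = [ln(190/194) + (0.072 + 0.43²/2)·1] / 0.4300 = [-0.0208 + 0.1644] / 0.4300 = 0.3340 ⇒ 0.33
d₂ = d₁ − σ√T = 0.3340 − 0.4300 = -0.0960 ⇒ -0.10
e^(−rT) = e^(−0.072·1) = 0.9305
P = 194·0.9305·N(0.10) − 190·N(-0.33) = 194·0.9305·0.5398 − 190·0.3707 = 97.4431 − 70.4330 = 27.0101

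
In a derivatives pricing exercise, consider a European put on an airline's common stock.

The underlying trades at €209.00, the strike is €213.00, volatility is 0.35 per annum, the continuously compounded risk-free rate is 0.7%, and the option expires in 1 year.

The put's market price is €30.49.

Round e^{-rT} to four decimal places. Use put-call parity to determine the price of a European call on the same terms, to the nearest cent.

exp(−rT) = exp(−0.007·1) = 0.9930
Put-call parity: C − P = S − K·e^(−rT) = 209 − 213·0.9930 = 209 − 211.5090 = -2.5090
C = P + (C − P) = 30.49 + (-2.5090) = 27.9810

€27.98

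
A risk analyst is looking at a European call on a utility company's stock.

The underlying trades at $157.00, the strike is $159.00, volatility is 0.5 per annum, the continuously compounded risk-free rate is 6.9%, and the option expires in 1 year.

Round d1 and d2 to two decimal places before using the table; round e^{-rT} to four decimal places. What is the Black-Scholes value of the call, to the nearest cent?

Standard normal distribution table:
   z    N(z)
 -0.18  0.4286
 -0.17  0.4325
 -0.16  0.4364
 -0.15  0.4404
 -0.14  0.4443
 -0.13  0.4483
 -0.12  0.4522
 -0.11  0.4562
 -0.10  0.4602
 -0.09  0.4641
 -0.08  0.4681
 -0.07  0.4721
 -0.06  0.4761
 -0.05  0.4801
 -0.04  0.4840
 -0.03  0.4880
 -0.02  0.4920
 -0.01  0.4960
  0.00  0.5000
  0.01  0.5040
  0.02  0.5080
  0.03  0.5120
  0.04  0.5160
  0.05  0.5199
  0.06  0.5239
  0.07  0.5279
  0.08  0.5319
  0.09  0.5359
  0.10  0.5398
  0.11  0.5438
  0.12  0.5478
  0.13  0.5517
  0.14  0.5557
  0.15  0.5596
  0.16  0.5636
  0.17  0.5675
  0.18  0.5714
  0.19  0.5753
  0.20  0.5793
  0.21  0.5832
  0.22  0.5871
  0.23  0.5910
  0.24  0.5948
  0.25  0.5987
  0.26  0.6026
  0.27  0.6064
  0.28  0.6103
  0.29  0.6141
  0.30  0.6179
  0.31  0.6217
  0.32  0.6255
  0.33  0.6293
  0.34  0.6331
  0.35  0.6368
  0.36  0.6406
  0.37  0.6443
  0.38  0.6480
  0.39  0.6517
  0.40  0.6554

σ√T = 0.5 × 1.0000 = 0.5000
d₁ = [ln(157/159) + (0.069 + 0.5²/2)·1] / 0.5000 = [-0.0127 + 0.1940] / 0.5000 = 0.3627 ⇒ 0.36
d₂ = d₁ − σ√T = 0.3627 − 0.5000 = -0.1373 ⇒ -0.14
exp(−rT) = exp(−0.069·1) = 0.9333
N(d₁) = N(0.36) = 0.6406;  N(d₂) = N(-0.14) = 0.4443
C = 157·0.6406 − 159·0.9333·0.4443 = 100.5742 − 65.9318 = 34.6424

$34.64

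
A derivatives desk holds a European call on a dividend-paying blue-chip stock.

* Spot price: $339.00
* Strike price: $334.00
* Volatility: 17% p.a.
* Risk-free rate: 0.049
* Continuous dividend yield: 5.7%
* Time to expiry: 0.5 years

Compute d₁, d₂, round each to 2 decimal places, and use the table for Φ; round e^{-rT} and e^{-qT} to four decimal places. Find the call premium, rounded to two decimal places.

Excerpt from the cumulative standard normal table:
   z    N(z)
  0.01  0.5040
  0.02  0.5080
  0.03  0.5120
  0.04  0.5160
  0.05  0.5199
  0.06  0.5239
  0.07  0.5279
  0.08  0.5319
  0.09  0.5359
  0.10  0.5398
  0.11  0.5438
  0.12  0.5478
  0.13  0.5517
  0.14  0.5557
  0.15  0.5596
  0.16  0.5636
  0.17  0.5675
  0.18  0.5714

σ√T = 0.17·√0.5 = 0.1202
ln(S/K) + (r − q + σ²/2)T = ln(339/334) + (0.049 − 0.057 + 0.17²/2)·0.5 = 0.0149 + 0.0032 = 0.0181
d₁ = 0.0181 / 0.1202 = 0.1504 which rounds to 0.15
d₂ = d₁ − σ√T = 0.1504 − 0.1202 = 0.0302 which rounds to 0.03
e^(−qT) = e^(−0.057·0.5) = 0.9719;  e^(−rT) = e^(−0.049·0.5) = 0.9758
C = 339·0.9719·N(0.15) − 334·0.9758·N(0.03) = 339·0.9719·0.5596 − 334·0.9758·0.5120 = 184.3737 − 166.8696 = 17.5041

$17.50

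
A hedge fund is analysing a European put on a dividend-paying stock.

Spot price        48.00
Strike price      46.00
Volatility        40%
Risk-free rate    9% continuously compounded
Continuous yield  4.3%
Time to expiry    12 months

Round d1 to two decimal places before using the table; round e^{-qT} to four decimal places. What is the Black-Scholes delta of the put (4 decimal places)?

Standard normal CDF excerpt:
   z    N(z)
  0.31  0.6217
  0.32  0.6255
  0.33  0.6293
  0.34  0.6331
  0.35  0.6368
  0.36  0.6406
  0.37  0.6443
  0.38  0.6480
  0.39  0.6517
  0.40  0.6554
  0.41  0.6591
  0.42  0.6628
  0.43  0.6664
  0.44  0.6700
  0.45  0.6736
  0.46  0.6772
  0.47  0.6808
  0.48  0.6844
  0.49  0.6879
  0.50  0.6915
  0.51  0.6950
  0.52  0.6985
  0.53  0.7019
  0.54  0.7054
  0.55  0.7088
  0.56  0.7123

σ√T = 0.4·√1 = 0.4000
d₁ = [ln(48/46) + (0.09 − 0.043 + 0.4²/2)·1] / 0.4000 = [0.0426 + 0.1270] / 0.4000 = 0.4239 which rounds to 0.42
N(d₁) = N(0.42) = 0.6628
Δ_put = exp(−qT)·(N(d₁) − 1) = 0.9579·(0.6628 − 1) = -0.3230

-0.3230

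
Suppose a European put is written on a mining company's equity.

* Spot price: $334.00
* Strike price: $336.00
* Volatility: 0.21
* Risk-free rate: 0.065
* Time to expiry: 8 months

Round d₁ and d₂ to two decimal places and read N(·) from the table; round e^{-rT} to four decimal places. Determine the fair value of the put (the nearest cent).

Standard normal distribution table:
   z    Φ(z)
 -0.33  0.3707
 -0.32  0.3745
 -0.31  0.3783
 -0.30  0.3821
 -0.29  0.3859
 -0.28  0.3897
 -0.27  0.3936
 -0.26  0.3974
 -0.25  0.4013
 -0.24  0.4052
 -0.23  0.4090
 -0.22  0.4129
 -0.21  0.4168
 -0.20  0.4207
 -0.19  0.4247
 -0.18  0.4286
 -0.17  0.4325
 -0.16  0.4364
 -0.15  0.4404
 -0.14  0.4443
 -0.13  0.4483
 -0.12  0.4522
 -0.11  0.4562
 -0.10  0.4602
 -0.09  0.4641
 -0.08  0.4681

$16.62

σ√T = 0.21·√0.6667 = 0.1715
ln(S/K) + (r + σ²/2)T = ln(334/336) + (0.065 + 0.21²/2)·0.6667 = -0.0060 + 0.0580 = 0.0521
d₁ = 0.0521 / 0.1715 = 0.3036 ≈ 0.30
d₂ = d₁ − σ√T = 0.3036 − 0.1715 = 0.1322 ≈ 0.13
e^(−rT) = e^(−0.065·0.6667) = 0.9576
P = 336·0.9576·N(-0.13) − 334·N(-0.30) = 336·0.9576·0.4483 − 334·0.3821 = 144.2421 − 127.6214 = 16.6207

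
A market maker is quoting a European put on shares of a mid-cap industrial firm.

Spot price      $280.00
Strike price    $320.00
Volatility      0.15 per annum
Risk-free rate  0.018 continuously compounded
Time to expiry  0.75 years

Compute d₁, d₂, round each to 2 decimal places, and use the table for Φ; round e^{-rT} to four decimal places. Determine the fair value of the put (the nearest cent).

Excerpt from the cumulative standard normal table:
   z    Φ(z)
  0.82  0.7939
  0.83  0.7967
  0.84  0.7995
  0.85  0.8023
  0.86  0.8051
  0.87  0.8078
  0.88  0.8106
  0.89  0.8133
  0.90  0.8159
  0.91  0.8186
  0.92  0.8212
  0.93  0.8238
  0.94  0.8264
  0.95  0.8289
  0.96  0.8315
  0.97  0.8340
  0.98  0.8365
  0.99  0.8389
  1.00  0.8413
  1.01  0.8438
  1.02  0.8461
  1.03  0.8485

$39.42

σ√T = 0.15 × 0.8660 = 0.1299
d₁ = [ln(280/320) + (0.018 + 0.15²/2)·0.75] / 0.1299 = [-0.1335 + 0.0219] / 0.1299 = -0.8591 which rounds to -0.86
d₂ = d₁ − σ√T = -0.8591 − 0.1299 = -0.9890 which rounds to -0.99
exp(−rT) = exp(−0.018·0.75) = 0.9866
N(−d₂) = N(0.99) = 0.8389;  N(−d₁) = N(0.86) = 0.8051
P = 320·0.9866·0.8389 − 280·0.8051 = 264.8508 − 225.4280 = 39.4228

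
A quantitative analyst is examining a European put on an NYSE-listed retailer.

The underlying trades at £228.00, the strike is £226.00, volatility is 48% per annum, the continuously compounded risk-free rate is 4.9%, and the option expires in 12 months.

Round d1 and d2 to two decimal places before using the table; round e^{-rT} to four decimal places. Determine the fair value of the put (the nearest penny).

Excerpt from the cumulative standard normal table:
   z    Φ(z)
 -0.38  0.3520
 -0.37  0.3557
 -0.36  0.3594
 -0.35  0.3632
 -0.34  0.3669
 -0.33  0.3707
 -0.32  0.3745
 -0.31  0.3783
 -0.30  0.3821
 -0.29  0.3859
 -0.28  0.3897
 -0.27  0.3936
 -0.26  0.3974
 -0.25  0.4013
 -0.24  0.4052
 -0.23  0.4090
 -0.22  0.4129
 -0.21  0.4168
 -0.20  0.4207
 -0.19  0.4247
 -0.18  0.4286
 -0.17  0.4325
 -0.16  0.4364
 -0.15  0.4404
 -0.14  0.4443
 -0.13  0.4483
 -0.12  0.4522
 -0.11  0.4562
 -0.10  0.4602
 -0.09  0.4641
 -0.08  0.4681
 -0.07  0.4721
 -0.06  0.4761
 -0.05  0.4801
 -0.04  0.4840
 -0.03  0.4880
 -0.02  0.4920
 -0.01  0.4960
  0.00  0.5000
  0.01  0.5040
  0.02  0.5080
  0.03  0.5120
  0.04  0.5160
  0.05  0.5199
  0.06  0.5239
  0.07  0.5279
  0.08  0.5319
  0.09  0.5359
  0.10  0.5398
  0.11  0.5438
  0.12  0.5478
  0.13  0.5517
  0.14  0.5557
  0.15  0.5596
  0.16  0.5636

£35.94

T = 1;  σ√T = 0.4800
ln(S/K) + (r + σ²/2)T = ln(228/226) + (0.049 + 0.48²/2)·1 = 0.0088 + 0.1642 = 0.1730
d₁ = 0.1730 / 0.4800 = 0.3604 which rounds to 0.36
d₂ = d₁ − σ√T = 0.3604 − 0.4800 = -0.1196 which rounds to -0.12
exp(−rT) = exp(−0.049·1) = 0.9522
N(−d₂) = N(0.12) = 0.5478;  N(−d₁) = N(-0.36) = 0.3594
P = 226·0.9522·0.5478 − 228·0.3594 = 117.8850 − 81.9432 = 35.9418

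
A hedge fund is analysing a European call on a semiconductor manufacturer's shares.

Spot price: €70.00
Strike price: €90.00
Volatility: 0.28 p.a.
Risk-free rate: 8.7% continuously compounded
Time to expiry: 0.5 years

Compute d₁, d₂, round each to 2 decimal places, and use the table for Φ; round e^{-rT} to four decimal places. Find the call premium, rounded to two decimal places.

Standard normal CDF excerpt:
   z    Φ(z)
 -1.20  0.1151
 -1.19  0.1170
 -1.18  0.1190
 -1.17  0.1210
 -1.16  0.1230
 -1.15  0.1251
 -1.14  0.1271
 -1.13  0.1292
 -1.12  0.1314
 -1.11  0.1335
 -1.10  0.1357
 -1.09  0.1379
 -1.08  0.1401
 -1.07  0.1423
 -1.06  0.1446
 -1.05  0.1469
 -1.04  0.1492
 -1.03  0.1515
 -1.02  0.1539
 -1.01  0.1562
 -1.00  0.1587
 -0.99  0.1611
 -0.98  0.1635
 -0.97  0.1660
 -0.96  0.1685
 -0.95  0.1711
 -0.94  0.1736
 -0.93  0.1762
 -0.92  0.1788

€1.20

σ√T = 0.28·√0.5 = 0.1980
ln(S/K) + (r + σ²/2)T = ln(70/90) + (0.087 + 0.28²/2)·0.5 = -0.2513 + 0.0631 = -0.1882
d₁ = -0.1882 / 0.1980 = -0.9506 ≈ -0.95
d₂ = d₁ − σ√T = -0.9506 − 0.1980 = -1.1486 ≈ -1.15
e^(−rT) = e^(−0.087·0.5) = 0.9574
N(d₁) = N(-0.95) = 0.1711;  N(d₂) = N(-1.15) = 0.1251
C = 70·0.1711 − 90·0.9574·0.1251 = 11.9770 − 10.7794 = 1.1976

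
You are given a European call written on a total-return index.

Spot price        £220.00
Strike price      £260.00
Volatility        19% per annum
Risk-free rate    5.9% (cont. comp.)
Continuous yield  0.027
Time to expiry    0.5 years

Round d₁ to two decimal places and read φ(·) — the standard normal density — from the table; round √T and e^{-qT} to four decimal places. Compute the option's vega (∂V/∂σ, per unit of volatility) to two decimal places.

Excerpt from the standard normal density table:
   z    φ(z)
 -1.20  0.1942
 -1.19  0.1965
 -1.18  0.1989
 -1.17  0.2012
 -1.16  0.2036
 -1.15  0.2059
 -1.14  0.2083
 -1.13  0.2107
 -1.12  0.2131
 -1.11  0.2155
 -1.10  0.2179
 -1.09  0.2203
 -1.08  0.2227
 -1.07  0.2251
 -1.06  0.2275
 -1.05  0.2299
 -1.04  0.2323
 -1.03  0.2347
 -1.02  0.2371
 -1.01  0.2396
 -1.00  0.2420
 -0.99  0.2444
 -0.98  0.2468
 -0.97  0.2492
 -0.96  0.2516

34.92

σ√T = 0.19 × 0.7071 = 0.1344
d₁ = [ln(220/260) + (0.059 − 0.027 + 0.19²/2)·0.5] / 0.1344 = [-0.1671 + 0.0250] / 0.1344 = -1.0572 which rounds to -1.06
√T = √0.5 = 0.7071
φ(d₁) = φ(-1.06) = 0.2275
e^(−qT) = e^(−0.027·0.5) = 0.9866
vega = S·e^(−qT)·φ(d₁)·√T = 220·0.9866·0.2275·0.7071 = 34.9161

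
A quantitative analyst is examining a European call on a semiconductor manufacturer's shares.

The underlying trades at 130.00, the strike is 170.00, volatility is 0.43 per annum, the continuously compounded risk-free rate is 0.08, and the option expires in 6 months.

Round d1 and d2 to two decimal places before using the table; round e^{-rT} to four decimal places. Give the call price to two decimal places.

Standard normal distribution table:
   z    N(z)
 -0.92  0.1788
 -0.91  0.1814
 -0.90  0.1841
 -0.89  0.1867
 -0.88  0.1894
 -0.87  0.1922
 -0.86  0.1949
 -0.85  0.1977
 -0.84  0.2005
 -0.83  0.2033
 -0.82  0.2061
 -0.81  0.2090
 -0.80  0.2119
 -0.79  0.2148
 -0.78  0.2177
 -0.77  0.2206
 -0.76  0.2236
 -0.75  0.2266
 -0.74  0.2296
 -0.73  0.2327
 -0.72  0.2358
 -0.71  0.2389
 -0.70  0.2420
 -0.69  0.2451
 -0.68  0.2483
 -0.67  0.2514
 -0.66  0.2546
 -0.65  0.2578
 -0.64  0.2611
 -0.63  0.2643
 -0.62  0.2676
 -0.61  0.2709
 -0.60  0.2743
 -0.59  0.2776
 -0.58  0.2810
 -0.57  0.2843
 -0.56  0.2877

σ√T = 0.43·√0.5 = 0.3041
d₁ = [ln(130/170) + (0.08 + ½·0.43²)·0.5] / (σ√T) = (-0.2683 + 0.0862) / 0.3041 = -0.5987 ≈ -0.60
d₂ = -0.5987 − 0.3041 = -0.9028 ≈ -0.90
e^(−rT) = e^(−0.08·0.5) = 0.9608
N(d₁) = N(-0.60) = 0.2743;  N(d₂) = N(-0.90) = 0.1841
C = 130·0.2743 − 170·0.9608·0.1841 = 35.6590 − 30.0702 = 5.5888

5.59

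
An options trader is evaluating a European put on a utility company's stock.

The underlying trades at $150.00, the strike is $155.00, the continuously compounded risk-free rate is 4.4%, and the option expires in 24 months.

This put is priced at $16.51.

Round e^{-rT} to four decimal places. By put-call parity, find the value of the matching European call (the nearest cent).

exp(−rT) = exp(−0.044·2) = 0.9158
Put-call parity: C − P = S − K·e^(−rT) = 150 − 155·0.9158 = 150 − 141.9490 = 8.0510
C = P + (C − P) = 16.51 + (8.0510) = 24.5610

$24.56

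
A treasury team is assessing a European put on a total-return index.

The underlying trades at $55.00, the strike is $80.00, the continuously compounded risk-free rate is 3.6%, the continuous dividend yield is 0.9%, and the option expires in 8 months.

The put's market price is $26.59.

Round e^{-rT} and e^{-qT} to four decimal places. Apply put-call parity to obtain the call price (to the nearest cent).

$3.16

exp(−qT) = exp(−0.009·0.6667) = 0.9940;  exp(−rT) = exp(−0.036·0.6667) = 0.9763
Put-call parity: C − P = S·e^(−qT) − K·e^(−rT) = 55·0.9940 − 80·0.9763 = 54.6700 − 78.1040 = -23.4340
C = P + (C − P) = 26.59 + (-23.4340) = 3.1560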